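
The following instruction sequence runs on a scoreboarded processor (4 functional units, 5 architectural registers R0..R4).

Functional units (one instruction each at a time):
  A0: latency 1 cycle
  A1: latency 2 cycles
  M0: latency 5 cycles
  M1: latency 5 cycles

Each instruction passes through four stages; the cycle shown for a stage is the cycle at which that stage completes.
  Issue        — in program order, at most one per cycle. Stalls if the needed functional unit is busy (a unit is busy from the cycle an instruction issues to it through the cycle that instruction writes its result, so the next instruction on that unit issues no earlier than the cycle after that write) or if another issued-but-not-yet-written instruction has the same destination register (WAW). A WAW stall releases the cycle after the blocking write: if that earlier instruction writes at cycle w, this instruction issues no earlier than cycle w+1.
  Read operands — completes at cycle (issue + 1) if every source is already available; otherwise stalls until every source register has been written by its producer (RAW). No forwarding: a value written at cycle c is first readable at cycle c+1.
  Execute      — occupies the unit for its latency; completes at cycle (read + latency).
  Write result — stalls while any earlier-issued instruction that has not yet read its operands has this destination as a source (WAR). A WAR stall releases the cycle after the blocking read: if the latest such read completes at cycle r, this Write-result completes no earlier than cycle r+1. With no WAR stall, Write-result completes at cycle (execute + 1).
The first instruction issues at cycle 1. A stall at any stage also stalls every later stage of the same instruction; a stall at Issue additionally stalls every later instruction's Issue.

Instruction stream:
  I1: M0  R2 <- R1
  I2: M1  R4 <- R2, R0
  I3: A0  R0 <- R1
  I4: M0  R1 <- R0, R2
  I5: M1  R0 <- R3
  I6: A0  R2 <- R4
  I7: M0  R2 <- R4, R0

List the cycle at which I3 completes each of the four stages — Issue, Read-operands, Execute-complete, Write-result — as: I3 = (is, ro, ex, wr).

cycle 1: I1→M0
cycle 2: I1 RO · I2→M1
cycle 3: I3→A0
cycle 4: I3 RO
cycle 5: I3 EX
cycle 7: I1 EX
cycle 8: I1 WR R2
cycle 9: I2 RO · I4→M0
cycle 10: I3 WR R0
cycle 11: I4 RO
cycle 14: I2 EX
cycle 15: I2 WR R4
cycle 16: I4 EX · I5→M1
cycle 17: I4 WR R1 · I5 RO · I6→A0
cycle 18: I6 RO
cycle 19: I6 EX
cycle 20: I6 WR R2
cycle 21: I7→M0
cycle 22: I5 EX
cycle 23: I5 WR R0
cycle 24: I7 RO
cycle 29: I7 EX
cycle 30: I7 WR R2

I3 = (3, 4, 5, 10)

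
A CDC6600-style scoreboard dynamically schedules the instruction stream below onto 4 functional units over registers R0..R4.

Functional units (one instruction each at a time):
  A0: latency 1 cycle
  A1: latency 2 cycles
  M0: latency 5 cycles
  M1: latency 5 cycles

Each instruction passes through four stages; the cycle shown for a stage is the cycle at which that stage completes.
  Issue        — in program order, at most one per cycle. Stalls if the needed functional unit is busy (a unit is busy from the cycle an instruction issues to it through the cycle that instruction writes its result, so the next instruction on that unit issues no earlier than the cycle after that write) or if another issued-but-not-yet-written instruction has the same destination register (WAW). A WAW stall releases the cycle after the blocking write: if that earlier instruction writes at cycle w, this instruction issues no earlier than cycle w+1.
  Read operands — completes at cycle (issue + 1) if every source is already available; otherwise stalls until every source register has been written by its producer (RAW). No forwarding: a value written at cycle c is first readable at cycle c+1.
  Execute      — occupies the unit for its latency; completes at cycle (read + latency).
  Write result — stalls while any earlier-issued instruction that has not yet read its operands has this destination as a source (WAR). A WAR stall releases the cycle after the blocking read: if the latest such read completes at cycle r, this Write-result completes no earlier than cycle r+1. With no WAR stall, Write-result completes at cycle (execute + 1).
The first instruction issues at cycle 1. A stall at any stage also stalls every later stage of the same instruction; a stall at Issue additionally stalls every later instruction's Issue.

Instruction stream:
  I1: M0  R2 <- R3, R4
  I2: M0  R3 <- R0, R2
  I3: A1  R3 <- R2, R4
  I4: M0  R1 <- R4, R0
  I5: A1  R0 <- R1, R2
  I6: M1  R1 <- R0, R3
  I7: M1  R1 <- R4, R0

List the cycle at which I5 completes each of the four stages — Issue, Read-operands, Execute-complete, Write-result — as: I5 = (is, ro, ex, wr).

[I1] 1/2/7/8
[I2] 9/10/15/16  (struct: M0 busy until I1 writes@8)
[I3] 17/18/20/21  (WAW R3: wait I2 write@16)
[I4] 18/19/24/25
[I5] 22/26/28/29  (struct: A1 busy until I3 writes@21; RAW R1: wait I4 write@25)
[I6] 26/30/35/36  (WAW R1: wait I4 write@25; RAW R0: wait I5 write@29)
[I7] 37/38/43/44  (struct: M1 busy until I6 writes@36)

I5 = (22, 26, 28, 29)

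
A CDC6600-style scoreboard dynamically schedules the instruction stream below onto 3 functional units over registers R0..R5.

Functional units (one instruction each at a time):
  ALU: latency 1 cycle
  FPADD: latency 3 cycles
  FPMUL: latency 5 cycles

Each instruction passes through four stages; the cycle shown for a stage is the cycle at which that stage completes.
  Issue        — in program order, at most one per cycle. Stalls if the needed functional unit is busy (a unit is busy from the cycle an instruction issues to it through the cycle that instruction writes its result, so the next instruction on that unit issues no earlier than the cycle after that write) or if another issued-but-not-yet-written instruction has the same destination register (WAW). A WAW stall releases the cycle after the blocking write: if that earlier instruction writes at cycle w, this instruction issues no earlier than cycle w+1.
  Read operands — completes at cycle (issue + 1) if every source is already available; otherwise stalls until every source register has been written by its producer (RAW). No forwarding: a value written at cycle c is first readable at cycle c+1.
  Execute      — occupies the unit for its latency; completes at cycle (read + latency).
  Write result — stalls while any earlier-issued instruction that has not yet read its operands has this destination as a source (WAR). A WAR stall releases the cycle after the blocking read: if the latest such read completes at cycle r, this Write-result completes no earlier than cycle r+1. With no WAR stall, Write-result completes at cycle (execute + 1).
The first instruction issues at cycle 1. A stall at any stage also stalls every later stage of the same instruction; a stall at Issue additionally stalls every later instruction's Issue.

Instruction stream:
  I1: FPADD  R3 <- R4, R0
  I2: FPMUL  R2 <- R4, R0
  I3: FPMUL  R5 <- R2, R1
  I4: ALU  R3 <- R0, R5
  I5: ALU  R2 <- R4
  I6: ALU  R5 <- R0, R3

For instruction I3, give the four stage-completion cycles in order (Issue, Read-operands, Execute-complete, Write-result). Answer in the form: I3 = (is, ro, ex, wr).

c1: I1 dispatched to FPADD
c2: I1 operands ready; I2 dispatched to FPMUL
c3: I2 operands ready
c5: I1 complete
c6: R3←I1
c8: I2 complete
c9: R2←I2
c10: I3 dispatched to FPMUL
c11: I3 operands ready; I4 dispatched to ALU
c16: I3 complete
c17: R5←I3
c18: I4 operands ready
c19: I4 complete
c20: R3←I4
c21: I5 dispatched to ALU
c22: I5 operands ready
c23: I5 complete
c24: R2←I5
c25: I6 dispatched to ALU
c26: I6 operands ready
c27: I6 complete
c28: R5←I6

I3 = (10, 11, 16, 17)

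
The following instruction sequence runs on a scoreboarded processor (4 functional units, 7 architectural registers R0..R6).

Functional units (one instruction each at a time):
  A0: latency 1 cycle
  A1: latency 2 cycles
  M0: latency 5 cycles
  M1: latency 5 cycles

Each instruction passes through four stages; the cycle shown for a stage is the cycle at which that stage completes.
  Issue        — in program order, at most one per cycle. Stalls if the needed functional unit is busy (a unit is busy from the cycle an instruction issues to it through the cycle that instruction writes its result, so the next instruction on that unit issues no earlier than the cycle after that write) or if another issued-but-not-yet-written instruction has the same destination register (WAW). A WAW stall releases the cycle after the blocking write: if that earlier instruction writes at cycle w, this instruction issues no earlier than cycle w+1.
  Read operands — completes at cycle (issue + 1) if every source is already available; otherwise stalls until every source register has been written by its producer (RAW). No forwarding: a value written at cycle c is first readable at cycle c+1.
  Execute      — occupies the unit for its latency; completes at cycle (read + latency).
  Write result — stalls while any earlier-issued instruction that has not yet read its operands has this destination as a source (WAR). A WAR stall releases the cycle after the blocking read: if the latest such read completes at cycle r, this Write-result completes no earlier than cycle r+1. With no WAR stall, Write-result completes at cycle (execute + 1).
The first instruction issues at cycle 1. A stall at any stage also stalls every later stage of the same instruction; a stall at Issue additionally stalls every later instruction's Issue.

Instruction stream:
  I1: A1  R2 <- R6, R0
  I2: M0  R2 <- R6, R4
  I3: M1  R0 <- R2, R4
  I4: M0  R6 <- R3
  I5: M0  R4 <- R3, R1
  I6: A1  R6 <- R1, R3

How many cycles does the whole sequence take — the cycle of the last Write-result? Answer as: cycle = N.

[1] issue I1 (A1)
[2] I1 read-ops
[4] I1 finished on A1
[5] I1→R2
[6] issue I2 (M0)
[7] I2 read-ops; issue I3 (M1)
[12] I2 finished on M0
[13] I2→R2
[14] I3 read-ops; issue I4 (M0)
[15] I4 read-ops
[19] I3 finished on M1
[20] I3→R0; I4 finished on M0
[21] I4→R6
[22] issue I5 (M0)
[23] I5 read-ops; issue I6 (A1)
[24] I6 read-ops
[26] I6 finished on A1
[27] I6→R6
[28] I5 finished on M0
[29] I5→R4

cycle = 29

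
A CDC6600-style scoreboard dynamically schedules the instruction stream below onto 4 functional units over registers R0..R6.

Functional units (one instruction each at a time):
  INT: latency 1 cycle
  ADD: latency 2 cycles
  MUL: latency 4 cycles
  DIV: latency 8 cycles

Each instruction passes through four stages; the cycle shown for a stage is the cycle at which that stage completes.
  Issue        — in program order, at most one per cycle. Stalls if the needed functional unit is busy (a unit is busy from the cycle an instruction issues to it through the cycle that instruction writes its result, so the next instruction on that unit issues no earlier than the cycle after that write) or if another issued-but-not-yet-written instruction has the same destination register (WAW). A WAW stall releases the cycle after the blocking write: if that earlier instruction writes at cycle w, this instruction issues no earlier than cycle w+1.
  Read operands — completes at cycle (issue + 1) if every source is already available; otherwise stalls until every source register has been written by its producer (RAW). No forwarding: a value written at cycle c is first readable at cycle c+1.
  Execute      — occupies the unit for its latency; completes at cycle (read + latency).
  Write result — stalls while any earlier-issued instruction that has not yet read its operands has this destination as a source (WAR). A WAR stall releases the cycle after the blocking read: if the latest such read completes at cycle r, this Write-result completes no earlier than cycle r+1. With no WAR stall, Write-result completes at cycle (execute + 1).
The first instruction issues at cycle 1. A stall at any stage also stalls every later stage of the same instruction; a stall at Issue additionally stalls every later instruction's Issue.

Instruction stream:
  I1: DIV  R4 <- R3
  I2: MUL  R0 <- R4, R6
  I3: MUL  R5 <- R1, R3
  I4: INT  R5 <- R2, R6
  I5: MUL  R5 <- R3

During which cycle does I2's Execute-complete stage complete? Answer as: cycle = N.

cycle = 16

[1] I1 dispatched to DIV
[2] I1 operands ready | I2 dispatched to MUL
[10] I1 complete
[11] R4←I1
[12] I2 operands ready
[16] I2 complete
[17] R0←I2
[18] I3 dispatched to MUL
[19] I3 operands ready
[23] I3 complete
[24] R5←I3
[25] I4 dispatched to INT
[26] I4 operands ready
[27] I4 complete
[28] R5←I4
[29] I5 dispatched to MUL
[30] I5 operands ready
[34] I5 complete
[35] R5←I5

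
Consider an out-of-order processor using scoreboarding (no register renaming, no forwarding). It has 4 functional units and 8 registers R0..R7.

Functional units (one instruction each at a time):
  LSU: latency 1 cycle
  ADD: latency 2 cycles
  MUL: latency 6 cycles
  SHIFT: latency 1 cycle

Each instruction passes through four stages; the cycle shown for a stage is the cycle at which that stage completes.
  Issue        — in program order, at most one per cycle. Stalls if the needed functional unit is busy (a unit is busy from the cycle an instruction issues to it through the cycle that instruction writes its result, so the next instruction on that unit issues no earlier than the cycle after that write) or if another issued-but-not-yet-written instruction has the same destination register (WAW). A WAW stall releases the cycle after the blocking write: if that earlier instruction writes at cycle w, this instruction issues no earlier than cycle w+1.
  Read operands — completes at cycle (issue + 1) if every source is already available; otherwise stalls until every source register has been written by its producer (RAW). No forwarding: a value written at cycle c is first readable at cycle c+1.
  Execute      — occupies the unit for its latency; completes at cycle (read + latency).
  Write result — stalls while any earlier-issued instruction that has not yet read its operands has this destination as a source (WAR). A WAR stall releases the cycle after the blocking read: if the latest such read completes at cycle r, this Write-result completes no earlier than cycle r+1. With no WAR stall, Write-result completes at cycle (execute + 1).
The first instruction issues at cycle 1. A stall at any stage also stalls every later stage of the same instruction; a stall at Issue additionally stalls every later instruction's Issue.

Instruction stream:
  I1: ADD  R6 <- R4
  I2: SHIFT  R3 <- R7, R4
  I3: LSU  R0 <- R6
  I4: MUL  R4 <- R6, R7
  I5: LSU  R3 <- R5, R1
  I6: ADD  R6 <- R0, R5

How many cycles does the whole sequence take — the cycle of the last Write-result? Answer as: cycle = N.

cycle = 14

[1] I1→ADD
[2] I1 RO | I2→SHIFT
[3] I2 RO | I3→LSU
[4] I1 EX | I2 EX | I4→MUL
[5] I1 WR R6 | I2 WR R3
[6] I3 RO | I4 RO
[7] I3 EX
[8] I3 WR R0
[9] I5→LSU
[10] I5 RO | I6→ADD
[11] I5 EX | I6 RO
[12] I4 EX | I5 WR R3
[13] I4 WR R4 | I6 EX
[14] I6 WR R6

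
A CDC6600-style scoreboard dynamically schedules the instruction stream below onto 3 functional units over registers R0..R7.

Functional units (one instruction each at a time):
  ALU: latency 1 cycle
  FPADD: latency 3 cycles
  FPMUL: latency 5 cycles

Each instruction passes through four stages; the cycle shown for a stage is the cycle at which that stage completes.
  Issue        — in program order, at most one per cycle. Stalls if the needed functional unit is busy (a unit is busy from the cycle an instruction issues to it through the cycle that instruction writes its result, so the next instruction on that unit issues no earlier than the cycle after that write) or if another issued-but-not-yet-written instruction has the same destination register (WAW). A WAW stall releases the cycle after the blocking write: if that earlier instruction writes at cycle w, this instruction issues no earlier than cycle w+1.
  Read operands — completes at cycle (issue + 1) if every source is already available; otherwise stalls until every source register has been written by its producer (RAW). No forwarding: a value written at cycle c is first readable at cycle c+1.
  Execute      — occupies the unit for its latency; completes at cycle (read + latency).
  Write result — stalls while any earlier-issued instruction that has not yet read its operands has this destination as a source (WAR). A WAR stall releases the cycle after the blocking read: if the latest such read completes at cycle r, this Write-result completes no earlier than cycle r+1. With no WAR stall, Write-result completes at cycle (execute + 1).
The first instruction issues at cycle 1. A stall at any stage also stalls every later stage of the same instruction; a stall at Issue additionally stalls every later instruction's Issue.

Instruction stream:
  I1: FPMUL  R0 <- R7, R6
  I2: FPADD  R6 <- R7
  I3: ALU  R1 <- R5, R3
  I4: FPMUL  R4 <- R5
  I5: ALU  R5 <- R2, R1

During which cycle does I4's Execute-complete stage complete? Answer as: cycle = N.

cycle = 15

I1  is:1  ro:2  ex:7  wr:8
I2  is:2  ro:3  ex:6  wr:7
I3  is:3  ro:4  ex:5  wr:6
I4  is:9  ro:10  ex:15  wr:16  — struct: FPMUL busy until I1 writes@8
I5  is:10  ro:11  ex:12  wr:13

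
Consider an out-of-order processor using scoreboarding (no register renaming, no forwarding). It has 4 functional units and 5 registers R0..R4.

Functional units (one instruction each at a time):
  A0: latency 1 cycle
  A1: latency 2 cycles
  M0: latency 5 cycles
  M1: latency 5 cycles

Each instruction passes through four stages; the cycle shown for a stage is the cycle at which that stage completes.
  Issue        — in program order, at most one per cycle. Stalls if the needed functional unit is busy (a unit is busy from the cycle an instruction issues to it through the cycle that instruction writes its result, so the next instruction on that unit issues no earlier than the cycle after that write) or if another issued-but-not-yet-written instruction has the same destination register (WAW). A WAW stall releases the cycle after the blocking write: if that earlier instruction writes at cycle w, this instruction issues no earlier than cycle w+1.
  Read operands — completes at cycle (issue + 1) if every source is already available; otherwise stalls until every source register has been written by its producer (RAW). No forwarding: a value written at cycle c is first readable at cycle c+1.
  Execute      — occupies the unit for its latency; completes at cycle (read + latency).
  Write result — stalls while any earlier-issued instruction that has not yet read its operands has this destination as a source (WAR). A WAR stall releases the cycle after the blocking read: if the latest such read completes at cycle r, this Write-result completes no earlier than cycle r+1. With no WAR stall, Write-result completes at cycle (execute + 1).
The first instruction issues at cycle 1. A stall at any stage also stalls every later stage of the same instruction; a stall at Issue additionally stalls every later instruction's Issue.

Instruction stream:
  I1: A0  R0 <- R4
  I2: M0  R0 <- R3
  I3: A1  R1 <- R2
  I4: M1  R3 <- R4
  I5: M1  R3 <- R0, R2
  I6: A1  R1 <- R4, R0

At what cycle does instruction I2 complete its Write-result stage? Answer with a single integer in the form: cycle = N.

c1: I1 issues→A0
c2: I1 reads
c3: I1 exec-done
c4: I1 writes R0
c5: I2 issues→M0
c6: I2 reads · I3 issues→A1
c7: I3 reads · I4 issues→M1
c8: I4 reads
c9: I3 exec-done
c10: I3 writes R1
c11: I2 exec-done
c12: I2 writes R0
c13: I4 exec-done
c14: I4 writes R3
c15: I5 issues→M1
c16: I5 reads · I6 issues→A1
c17: I6 reads
c19: I6 exec-done
c20: I6 writes R1
c21: I5 exec-done
c22: I5 writes R3

cycle = 12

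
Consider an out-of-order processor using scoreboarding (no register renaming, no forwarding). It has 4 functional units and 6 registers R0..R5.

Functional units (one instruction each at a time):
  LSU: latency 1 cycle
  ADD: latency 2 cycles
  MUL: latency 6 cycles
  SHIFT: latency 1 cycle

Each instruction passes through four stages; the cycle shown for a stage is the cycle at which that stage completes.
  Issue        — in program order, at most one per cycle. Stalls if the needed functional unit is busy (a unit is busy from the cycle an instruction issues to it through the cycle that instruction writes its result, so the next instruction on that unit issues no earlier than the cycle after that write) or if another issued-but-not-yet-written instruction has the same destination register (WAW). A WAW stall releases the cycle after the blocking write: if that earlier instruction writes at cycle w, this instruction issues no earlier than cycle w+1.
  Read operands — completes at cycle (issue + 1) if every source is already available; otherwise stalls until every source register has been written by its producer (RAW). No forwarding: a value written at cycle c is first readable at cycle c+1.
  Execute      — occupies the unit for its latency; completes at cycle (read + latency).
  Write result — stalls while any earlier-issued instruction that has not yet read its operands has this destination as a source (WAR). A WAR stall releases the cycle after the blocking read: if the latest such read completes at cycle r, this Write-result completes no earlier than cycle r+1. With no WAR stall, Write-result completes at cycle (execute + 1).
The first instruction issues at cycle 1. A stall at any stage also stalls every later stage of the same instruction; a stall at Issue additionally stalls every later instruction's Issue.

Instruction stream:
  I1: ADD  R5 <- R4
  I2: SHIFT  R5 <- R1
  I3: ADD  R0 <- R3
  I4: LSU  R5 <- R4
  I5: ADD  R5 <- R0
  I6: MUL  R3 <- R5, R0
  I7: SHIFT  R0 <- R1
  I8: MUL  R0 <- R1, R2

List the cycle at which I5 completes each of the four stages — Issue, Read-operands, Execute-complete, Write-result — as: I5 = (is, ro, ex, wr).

[I1] 1/2/4/5
[I2] 6/7/8/9  (WAW R5: wait I1 write@5)
[I3] 7/8/10/11
[I4] 10/11/12/13  (WAW R5: wait I2 write@9)
[I5] 14/15/17/18  (WAW R5: wait I4 write@13)
[I6] 15/19/25/26  (RAW R5: wait I5 write@18)
[I7] 16/17/18/20  (WAR R0: wait I6 read@19)
[I8] 27/28/34/35  (struct: MUL busy until I6 writes@26)

I5 = (14, 15, 17, 18)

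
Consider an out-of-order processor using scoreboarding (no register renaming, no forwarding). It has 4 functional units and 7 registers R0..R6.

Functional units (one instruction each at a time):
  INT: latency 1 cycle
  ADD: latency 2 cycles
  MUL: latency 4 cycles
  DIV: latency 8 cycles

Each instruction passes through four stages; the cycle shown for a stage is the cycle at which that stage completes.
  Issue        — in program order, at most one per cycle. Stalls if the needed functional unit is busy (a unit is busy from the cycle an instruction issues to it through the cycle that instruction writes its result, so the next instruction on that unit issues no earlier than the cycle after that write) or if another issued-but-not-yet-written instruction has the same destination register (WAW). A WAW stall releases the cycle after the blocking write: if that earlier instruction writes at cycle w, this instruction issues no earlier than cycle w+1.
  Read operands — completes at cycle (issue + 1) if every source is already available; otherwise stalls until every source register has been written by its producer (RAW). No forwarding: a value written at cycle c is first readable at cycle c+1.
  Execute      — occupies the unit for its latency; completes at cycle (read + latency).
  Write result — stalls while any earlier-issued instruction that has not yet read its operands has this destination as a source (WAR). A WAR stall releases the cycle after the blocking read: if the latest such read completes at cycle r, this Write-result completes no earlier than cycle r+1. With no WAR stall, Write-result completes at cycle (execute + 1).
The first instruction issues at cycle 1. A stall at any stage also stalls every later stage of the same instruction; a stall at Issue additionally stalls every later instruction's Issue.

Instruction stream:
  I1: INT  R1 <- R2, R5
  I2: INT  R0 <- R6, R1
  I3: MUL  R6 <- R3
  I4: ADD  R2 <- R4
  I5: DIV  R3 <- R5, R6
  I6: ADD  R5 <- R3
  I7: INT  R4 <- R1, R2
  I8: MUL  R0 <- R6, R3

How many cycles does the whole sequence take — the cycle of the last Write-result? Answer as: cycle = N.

cycle = 28

[1] I1 issues→INT
[2] I1 reads
[3] I1 exec-done
[4] I1 writes R1
[5] I2 issues→INT
[6] I2 reads; I3 issues→MUL
[7] I2 exec-done; I3 reads; I4 issues→ADD
[8] I2 writes R0; I4 reads; I5 issues→DIV
[10] I4 exec-done
[11] I3 exec-done; I4 writes R2
[12] I3 writes R6; I6 issues→ADD
[13] I5 reads; I7 issues→INT
[14] I7 reads; I8 issues→MUL
[15] I7 exec-done
[16] I7 writes R4
[21] I5 exec-done
[22] I5 writes R3
[23] I6 reads; I8 reads
[25] I6 exec-done
[26] I6 writes R5
[27] I8 exec-done
[28] I8 writes R0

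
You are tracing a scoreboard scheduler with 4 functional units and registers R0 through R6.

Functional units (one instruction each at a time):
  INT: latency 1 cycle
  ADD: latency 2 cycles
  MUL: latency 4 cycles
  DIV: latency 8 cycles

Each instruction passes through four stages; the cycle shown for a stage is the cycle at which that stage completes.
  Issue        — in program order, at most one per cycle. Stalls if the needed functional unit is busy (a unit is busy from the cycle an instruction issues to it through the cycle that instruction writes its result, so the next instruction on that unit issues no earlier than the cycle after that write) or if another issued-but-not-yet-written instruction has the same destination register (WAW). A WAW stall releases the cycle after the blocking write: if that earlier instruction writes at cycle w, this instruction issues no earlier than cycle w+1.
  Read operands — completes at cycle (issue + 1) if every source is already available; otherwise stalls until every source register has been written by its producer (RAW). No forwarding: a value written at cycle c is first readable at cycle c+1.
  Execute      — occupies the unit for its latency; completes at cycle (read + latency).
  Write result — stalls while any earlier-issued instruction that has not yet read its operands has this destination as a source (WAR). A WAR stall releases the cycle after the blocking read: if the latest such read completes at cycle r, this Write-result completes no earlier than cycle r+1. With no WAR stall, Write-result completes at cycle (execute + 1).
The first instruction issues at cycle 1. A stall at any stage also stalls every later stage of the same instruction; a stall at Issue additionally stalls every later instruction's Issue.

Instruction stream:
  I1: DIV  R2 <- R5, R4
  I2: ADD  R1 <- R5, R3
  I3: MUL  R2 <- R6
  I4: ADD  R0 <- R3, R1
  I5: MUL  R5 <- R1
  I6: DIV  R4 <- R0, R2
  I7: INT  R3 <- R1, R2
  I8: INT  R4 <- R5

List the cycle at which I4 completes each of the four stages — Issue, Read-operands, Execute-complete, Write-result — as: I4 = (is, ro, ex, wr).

I1 -> (1, 2, 10, 11)
I2 -> (2, 3, 5, 6)
I3 -> (12, 13, 17, 18)  // WAW R2: wait I1 write@11
I4 -> (13, 14, 16, 17)
I5 -> (19, 20, 24, 25)  // struct: MUL busy until I3 writes@18
I6 -> (20, 21, 29, 30)
I7 -> (21, 22, 23, 24)
I8 -> (31, 32, 33, 34)  // WAW R4: wait I6 write@30

I4 = (13, 14, 16, 17)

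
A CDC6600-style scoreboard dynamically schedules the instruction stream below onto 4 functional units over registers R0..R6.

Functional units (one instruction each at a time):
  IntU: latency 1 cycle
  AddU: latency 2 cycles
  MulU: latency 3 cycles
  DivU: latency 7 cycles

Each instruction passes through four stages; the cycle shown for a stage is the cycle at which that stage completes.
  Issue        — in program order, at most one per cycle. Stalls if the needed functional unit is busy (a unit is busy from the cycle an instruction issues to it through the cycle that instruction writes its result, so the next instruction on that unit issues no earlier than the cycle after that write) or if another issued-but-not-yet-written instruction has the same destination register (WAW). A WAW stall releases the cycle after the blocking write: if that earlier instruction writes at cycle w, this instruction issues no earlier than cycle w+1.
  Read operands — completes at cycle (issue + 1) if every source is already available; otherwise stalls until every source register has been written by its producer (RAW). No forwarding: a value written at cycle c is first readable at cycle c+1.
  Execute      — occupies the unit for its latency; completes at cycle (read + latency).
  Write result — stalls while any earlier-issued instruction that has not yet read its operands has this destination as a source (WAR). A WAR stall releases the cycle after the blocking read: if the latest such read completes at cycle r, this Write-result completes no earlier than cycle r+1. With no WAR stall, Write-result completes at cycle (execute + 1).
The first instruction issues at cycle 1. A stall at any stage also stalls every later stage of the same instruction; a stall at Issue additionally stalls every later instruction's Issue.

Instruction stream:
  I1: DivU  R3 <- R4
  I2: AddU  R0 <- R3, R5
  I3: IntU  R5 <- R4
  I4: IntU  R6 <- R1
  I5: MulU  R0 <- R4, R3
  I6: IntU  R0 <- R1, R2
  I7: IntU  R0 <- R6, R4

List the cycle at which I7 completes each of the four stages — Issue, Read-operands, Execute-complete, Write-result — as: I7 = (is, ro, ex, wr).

I7 = (25, 26, 27, 28)

I1 -> (1, 2, 9, 10)
I2 -> (2, 11, 13, 14)  // RAW R3: wait I1 write@10
I3 -> (3, 4, 5, 12)  // WAR R5: wait I2 read@11
I4 -> (13, 14, 15, 16)  // struct: IntU busy until I3 writes@12
I5 -> (15, 16, 19, 20)  // WAW R0: wait I2 write@14
I6 -> (21, 22, 23, 24)  // WAW R0: wait I5 write@20
I7 -> (25, 26, 27, 28)  // struct: IntU busy until I6 writes@24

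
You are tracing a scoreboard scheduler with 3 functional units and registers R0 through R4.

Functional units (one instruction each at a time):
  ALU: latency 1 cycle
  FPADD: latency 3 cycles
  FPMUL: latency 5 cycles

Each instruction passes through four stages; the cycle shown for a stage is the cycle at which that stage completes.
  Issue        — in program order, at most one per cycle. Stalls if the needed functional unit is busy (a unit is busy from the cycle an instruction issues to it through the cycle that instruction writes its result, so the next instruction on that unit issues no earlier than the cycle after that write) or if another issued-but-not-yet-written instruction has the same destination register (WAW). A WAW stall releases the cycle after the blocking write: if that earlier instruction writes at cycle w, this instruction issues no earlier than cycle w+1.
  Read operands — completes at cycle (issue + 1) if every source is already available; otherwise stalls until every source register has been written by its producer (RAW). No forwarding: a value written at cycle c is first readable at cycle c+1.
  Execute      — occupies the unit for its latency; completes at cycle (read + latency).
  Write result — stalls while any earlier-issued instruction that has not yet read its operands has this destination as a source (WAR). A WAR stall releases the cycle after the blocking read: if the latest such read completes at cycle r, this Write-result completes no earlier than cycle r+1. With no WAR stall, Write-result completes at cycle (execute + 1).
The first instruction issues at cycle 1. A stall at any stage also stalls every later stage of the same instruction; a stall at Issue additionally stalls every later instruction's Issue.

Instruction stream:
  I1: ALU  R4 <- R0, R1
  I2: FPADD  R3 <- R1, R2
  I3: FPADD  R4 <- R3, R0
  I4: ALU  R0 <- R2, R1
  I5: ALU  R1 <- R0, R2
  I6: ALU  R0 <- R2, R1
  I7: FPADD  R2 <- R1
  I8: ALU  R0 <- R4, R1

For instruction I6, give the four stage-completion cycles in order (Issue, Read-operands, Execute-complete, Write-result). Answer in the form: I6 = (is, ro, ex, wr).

I6 = (17, 18, 19, 20)

I1: IS=1 RO=2 EX=3 WR=4
I2: IS=2 RO=3 EX=6 WR=7
I3: IS=8 RO=9 EX=12 WR=13  [struct: FPADD busy until I2 writes@7]
I4: IS=9 RO=10 EX=11 WR=12
I5: IS=13 RO=14 EX=15 WR=16  [struct: ALU busy until I4 writes@12]
I6: IS=17 RO=18 EX=19 WR=20  [struct: ALU busy until I5 writes@16]
I7: IS=18 RO=19 EX=22 WR=23
I8: IS=21 RO=22 EX=23 WR=24  [struct: ALU busy until I6 writes@20]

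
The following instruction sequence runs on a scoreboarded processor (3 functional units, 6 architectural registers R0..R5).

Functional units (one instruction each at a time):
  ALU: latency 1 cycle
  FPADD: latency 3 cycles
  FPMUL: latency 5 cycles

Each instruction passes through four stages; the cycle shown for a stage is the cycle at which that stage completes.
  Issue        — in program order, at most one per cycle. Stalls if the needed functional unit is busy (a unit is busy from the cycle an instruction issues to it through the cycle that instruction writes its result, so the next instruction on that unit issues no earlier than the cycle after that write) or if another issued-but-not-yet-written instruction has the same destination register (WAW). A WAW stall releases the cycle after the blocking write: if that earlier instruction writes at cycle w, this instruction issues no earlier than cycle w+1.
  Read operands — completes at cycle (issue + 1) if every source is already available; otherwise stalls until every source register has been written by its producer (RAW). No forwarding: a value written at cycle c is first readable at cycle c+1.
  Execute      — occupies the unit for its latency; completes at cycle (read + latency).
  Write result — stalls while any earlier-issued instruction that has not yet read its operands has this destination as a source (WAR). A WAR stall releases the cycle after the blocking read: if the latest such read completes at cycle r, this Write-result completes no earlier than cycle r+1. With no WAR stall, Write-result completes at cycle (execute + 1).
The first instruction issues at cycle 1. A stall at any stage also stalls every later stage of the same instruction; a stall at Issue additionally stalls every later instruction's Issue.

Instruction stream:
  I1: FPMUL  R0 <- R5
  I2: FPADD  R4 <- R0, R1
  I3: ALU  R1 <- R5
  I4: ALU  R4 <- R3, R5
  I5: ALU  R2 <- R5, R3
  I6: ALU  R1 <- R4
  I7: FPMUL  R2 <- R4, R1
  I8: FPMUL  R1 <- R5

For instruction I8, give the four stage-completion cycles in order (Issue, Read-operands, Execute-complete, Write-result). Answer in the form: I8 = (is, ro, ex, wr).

I8 = (33, 34, 39, 40)

cycle 1: I1 issues→FPMUL
cycle 2: I1 reads | I2 issues→FPADD
cycle 3: I3 issues→ALU
cycle 4: I3 reads
cycle 5: I3 exec-done
cycle 7: I1 exec-done
cycle 8: I1 writes R0
cycle 9: I2 reads
cycle 10: I3 writes R1
cycle 12: I2 exec-done
cycle 13: I2 writes R4
cycle 14: I4 issues→ALU
cycle 15: I4 reads
cycle 16: I4 exec-done
cycle 17: I4 writes R4
cycle 18: I5 issues→ALU
cycle 19: I5 reads
cycle 20: I5 exec-done
cycle 21: I5 writes R2
cycle 22: I6 issues→ALU
cycle 23: I6 reads | I7 issues→FPMUL
cycle 24: I6 exec-done
cycle 25: I6 writes R1
cycle 26: I7 reads
cycle 31: I7 exec-done
cycle 32: I7 writes R2
cycle 33: I8 issues→FPMUL
cycle 34: I8 reads
cycle 39: I8 exec-done
cycle 40: I8 writes R1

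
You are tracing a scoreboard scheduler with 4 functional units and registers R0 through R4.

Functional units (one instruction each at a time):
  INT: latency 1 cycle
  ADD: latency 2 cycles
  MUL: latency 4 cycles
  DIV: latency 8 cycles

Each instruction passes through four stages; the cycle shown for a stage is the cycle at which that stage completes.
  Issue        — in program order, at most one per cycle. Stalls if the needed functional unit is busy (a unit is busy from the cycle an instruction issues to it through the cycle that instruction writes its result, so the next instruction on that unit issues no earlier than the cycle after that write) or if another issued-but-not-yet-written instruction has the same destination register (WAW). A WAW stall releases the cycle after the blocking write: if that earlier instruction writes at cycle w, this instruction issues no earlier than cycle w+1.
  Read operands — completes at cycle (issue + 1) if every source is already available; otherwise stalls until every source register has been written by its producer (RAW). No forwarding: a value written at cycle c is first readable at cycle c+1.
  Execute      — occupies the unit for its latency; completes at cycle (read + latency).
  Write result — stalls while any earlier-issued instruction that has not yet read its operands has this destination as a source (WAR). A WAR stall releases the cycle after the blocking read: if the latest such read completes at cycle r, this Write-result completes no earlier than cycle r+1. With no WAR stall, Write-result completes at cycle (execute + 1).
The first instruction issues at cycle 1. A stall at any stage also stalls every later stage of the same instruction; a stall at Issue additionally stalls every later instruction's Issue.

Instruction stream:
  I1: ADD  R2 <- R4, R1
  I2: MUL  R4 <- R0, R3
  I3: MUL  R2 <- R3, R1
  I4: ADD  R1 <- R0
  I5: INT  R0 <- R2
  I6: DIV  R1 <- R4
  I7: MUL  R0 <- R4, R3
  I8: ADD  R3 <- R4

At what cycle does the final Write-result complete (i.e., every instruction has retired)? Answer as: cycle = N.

cycle = 25

[I1] 1/2/4/5
[I2] 2/3/7/8
[I3] 9/10/14/15  (struct: MUL busy until I2 writes@8)
[I4] 10/11/13/14
[I5] 11/16/17/18  (RAW R2: wait I3 write@15)
[I6] 15/16/24/25  (WAW R1: wait I4 write@14)
[I7] 19/20/24/25  (WAW R0: wait I5 write@18)
[I8] 20/21/23/24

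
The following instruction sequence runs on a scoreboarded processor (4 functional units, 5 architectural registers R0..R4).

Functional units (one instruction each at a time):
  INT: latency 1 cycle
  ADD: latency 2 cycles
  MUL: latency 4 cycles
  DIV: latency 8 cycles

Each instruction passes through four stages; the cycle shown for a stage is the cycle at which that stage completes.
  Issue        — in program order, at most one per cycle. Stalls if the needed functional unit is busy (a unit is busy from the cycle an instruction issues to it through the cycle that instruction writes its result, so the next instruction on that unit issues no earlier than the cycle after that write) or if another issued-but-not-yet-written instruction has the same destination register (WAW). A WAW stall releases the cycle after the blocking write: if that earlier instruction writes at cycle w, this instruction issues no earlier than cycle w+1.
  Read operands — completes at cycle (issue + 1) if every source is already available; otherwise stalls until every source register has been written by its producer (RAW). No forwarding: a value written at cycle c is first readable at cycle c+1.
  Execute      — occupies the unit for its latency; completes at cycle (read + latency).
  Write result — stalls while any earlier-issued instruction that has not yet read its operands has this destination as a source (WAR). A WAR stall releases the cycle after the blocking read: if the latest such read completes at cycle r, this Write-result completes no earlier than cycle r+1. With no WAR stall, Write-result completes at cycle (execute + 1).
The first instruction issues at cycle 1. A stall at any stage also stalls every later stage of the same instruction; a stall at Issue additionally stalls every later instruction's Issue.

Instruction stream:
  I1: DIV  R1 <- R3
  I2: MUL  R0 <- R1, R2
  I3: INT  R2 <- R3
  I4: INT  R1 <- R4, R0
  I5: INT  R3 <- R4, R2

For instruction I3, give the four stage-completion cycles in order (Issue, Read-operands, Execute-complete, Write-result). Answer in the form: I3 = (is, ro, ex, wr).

I3 = (3, 4, 5, 13)

I1: IS=1 RO=2 EX=10 WR=11
I2: IS=2 RO=12 EX=16 WR=17  [RAW R1: wait I1 write@11]
I3: IS=3 RO=4 EX=5 WR=13  [WAR R2: wait I2 read@12]
I4: IS=14 RO=18 EX=19 WR=20  [struct: INT busy until I3 writes@13; RAW R0: wait I2 write@17]
I5: IS=21 RO=22 EX=23 WR=24  [struct: INT busy until I4 writes@20]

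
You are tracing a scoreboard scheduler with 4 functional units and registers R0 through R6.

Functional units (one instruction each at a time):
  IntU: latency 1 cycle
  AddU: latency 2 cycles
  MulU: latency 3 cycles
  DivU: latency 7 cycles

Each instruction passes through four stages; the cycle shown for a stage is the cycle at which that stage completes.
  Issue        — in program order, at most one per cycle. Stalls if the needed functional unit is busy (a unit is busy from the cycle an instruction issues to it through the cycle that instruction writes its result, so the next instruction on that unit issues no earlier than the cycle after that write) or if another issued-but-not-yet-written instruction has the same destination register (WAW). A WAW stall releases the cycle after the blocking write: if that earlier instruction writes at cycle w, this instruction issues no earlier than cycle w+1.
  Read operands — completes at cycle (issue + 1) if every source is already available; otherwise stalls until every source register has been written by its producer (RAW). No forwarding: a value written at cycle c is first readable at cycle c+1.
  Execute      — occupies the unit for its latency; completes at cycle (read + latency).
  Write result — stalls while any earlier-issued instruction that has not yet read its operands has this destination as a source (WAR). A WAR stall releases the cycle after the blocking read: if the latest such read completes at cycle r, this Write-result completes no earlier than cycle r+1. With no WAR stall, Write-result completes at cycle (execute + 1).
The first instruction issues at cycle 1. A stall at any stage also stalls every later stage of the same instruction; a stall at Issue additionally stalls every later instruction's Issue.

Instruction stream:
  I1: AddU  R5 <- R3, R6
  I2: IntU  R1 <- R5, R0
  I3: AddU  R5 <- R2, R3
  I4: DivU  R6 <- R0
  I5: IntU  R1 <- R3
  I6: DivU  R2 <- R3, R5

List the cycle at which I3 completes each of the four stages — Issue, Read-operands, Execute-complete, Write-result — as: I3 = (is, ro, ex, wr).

I3 = (6, 7, 9, 10)

t=1  I1 issues→AddU
t=2  I1 reads | I2 issues→IntU
t=4  I1 exec-done
t=5  I1 writes R5
t=6  I2 reads | I3 issues→AddU
t=7  I2 exec-done | I3 reads | I4 issues→DivU
t=8  I2 writes R1 | I4 reads
t=9  I3 exec-done | I5 issues→IntU
t=10  I3 writes R5 | I5 reads
t=11  I5 exec-done
t=12  I5 writes R1
t=15  I4 exec-done
t=16  I4 writes R6
t=17  I6 issues→DivU
t=18  I6 reads
t=25  I6 exec-done
t=26  I6 writes R2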